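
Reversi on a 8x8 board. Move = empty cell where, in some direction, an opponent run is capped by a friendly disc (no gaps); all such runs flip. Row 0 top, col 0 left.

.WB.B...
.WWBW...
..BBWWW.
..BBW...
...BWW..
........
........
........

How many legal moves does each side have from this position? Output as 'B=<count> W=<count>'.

-- B to move --
(0,0): flips 2 -> legal
(0,3): no bracket -> illegal
(0,5): flips 1 -> legal
(1,0): flips 2 -> legal
(1,5): flips 2 -> legal
(1,6): flips 2 -> legal
(1,7): no bracket -> illegal
(2,0): flips 1 -> legal
(2,1): no bracket -> illegal
(2,7): flips 3 -> legal
(3,5): flips 2 -> legal
(3,6): no bracket -> illegal
(3,7): no bracket -> illegal
(4,6): flips 2 -> legal
(5,3): no bracket -> illegal
(5,4): flips 4 -> legal
(5,5): flips 1 -> legal
(5,6): flips 2 -> legal
B mobility = 12
-- W to move --
(0,3): flips 1 -> legal
(0,5): no bracket -> illegal
(1,5): no bracket -> illegal
(2,1): flips 2 -> legal
(3,1): flips 2 -> legal
(4,1): flips 2 -> legal
(4,2): flips 4 -> legal
(5,2): flips 1 -> legal
(5,3): no bracket -> illegal
(5,4): no bracket -> illegal
W mobility = 6

Answer: B=12 W=6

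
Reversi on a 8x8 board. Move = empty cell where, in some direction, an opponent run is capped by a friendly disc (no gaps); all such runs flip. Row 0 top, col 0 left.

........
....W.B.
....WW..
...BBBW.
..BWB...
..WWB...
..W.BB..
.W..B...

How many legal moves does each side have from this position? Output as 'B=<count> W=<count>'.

-- B to move --
(0,3): no bracket -> illegal
(0,4): flips 2 -> legal
(0,5): no bracket -> illegal
(1,3): flips 1 -> legal
(1,5): flips 2 -> legal
(2,3): no bracket -> illegal
(2,6): no bracket -> illegal
(2,7): no bracket -> illegal
(3,2): flips 1 -> legal
(3,7): flips 1 -> legal
(4,1): no bracket -> illegal
(4,5): no bracket -> illegal
(4,6): no bracket -> illegal
(4,7): no bracket -> illegal
(5,1): flips 2 -> legal
(6,0): no bracket -> illegal
(6,1): flips 2 -> legal
(6,3): flips 2 -> legal
(7,0): no bracket -> illegal
(7,2): flips 2 -> legal
(7,3): no bracket -> illegal
B mobility = 9
-- W to move --
(0,5): no bracket -> illegal
(0,6): no bracket -> illegal
(0,7): flips 1 -> legal
(1,5): no bracket -> illegal
(1,7): no bracket -> illegal
(2,2): no bracket -> illegal
(2,3): flips 1 -> legal
(2,6): flips 2 -> legal
(2,7): no bracket -> illegal
(3,1): flips 1 -> legal
(3,2): flips 4 -> legal
(4,1): flips 1 -> legal
(4,5): flips 2 -> legal
(4,6): flips 1 -> legal
(5,1): flips 2 -> legal
(5,5): flips 1 -> legal
(5,6): no bracket -> illegal
(6,3): no bracket -> illegal
(6,6): no bracket -> illegal
(7,3): no bracket -> illegal
(7,5): flips 1 -> legal
(7,6): flips 2 -> legal
W mobility = 12

Answer: B=9 W=12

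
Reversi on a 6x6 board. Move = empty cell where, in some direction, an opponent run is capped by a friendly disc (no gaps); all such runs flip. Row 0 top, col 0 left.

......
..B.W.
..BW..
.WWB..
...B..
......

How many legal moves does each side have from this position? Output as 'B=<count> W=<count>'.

Answer: B=7 W=7

Derivation:
-- B to move --
(0,3): no bracket -> illegal
(0,4): no bracket -> illegal
(0,5): no bracket -> illegal
(1,3): flips 1 -> legal
(1,5): no bracket -> illegal
(2,0): no bracket -> illegal
(2,1): flips 1 -> legal
(2,4): flips 1 -> legal
(2,5): no bracket -> illegal
(3,0): flips 2 -> legal
(3,4): flips 1 -> legal
(4,0): flips 1 -> legal
(4,1): no bracket -> illegal
(4,2): flips 1 -> legal
B mobility = 7
-- W to move --
(0,1): flips 1 -> legal
(0,2): flips 2 -> legal
(0,3): no bracket -> illegal
(1,1): no bracket -> illegal
(1,3): flips 1 -> legal
(2,1): flips 1 -> legal
(2,4): no bracket -> illegal
(3,4): flips 1 -> legal
(4,2): no bracket -> illegal
(4,4): no bracket -> illegal
(5,2): no bracket -> illegal
(5,3): flips 2 -> legal
(5,4): flips 1 -> legal
W mobility = 7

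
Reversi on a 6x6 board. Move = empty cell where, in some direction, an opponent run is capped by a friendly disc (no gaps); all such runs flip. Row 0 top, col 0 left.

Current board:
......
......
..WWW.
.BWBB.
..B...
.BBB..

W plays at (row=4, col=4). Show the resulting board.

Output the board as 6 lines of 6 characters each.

Answer: ......
......
..WWW.
.BWWW.
..B.W.
.BBB..

Derivation:
Place W at (4,4); scan 8 dirs for brackets.
Dir NW: opp run (3,3) capped by W -> flip
Dir N: opp run (3,4) capped by W -> flip
Dir NE: first cell '.' (not opp) -> no flip
Dir W: first cell '.' (not opp) -> no flip
Dir E: first cell '.' (not opp) -> no flip
Dir SW: opp run (5,3), next=edge -> no flip
Dir S: first cell '.' (not opp) -> no flip
Dir SE: first cell '.' (not opp) -> no flip
All flips: (3,3) (3,4)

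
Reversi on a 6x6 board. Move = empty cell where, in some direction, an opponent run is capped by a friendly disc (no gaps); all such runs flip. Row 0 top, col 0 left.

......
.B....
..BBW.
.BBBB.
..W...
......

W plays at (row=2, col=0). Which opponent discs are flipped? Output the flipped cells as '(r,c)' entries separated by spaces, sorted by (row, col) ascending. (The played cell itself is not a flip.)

Dir NW: edge -> no flip
Dir N: first cell '.' (not opp) -> no flip
Dir NE: opp run (1,1), next='.' -> no flip
Dir W: edge -> no flip
Dir E: first cell '.' (not opp) -> no flip
Dir SW: edge -> no flip
Dir S: first cell '.' (not opp) -> no flip
Dir SE: opp run (3,1) capped by W -> flip

Answer: (3,1)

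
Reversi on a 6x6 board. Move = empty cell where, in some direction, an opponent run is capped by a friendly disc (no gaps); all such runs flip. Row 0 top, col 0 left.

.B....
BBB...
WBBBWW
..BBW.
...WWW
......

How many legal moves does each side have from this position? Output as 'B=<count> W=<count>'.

-- B to move --
(1,3): no bracket -> illegal
(1,4): no bracket -> illegal
(1,5): flips 1 -> legal
(3,0): flips 1 -> legal
(3,1): no bracket -> illegal
(3,5): flips 1 -> legal
(4,2): no bracket -> illegal
(5,2): no bracket -> illegal
(5,3): flips 1 -> legal
(5,4): flips 1 -> legal
(5,5): flips 1 -> legal
B mobility = 6
-- W to move --
(0,0): flips 4 -> legal
(0,2): flips 1 -> legal
(0,3): no bracket -> illegal
(1,3): flips 2 -> legal
(1,4): no bracket -> illegal
(3,0): no bracket -> illegal
(3,1): flips 2 -> legal
(4,1): no bracket -> illegal
(4,2): flips 1 -> legal
W mobility = 5

Answer: B=6 W=5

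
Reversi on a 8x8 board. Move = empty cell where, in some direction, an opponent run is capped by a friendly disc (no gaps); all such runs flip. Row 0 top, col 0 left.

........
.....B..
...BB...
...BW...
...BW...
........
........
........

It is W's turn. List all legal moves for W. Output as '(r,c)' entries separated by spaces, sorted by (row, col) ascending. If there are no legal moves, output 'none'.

(0,4): no bracket -> illegal
(0,5): no bracket -> illegal
(0,6): no bracket -> illegal
(1,2): flips 1 -> legal
(1,3): no bracket -> illegal
(1,4): flips 1 -> legal
(1,6): no bracket -> illegal
(2,2): flips 1 -> legal
(2,5): no bracket -> illegal
(2,6): no bracket -> illegal
(3,2): flips 1 -> legal
(3,5): no bracket -> illegal
(4,2): flips 1 -> legal
(5,2): flips 1 -> legal
(5,3): no bracket -> illegal
(5,4): no bracket -> illegal

Answer: (1,2) (1,4) (2,2) (3,2) (4,2) (5,2)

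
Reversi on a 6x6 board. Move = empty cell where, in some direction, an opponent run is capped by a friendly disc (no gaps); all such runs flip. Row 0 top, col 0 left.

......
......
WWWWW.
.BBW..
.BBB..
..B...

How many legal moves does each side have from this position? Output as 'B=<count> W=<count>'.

-- B to move --
(1,0): flips 1 -> legal
(1,1): flips 1 -> legal
(1,2): flips 1 -> legal
(1,3): flips 3 -> legal
(1,4): flips 1 -> legal
(1,5): flips 2 -> legal
(2,5): no bracket -> illegal
(3,0): no bracket -> illegal
(3,4): flips 1 -> legal
(3,5): no bracket -> illegal
(4,4): no bracket -> illegal
B mobility = 7
-- W to move --
(3,0): flips 2 -> legal
(3,4): no bracket -> illegal
(4,0): flips 1 -> legal
(4,4): no bracket -> illegal
(5,0): flips 2 -> legal
(5,1): flips 3 -> legal
(5,3): flips 3 -> legal
(5,4): flips 2 -> legal
W mobility = 6

Answer: B=7 W=6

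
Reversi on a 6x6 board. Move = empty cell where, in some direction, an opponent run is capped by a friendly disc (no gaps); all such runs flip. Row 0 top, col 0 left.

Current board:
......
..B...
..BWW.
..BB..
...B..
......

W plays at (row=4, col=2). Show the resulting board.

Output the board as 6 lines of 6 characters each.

Place W at (4,2); scan 8 dirs for brackets.
Dir NW: first cell '.' (not opp) -> no flip
Dir N: opp run (3,2) (2,2) (1,2), next='.' -> no flip
Dir NE: opp run (3,3) capped by W -> flip
Dir W: first cell '.' (not opp) -> no flip
Dir E: opp run (4,3), next='.' -> no flip
Dir SW: first cell '.' (not opp) -> no flip
Dir S: first cell '.' (not opp) -> no flip
Dir SE: first cell '.' (not opp) -> no flip
All flips: (3,3)

Answer: ......
..B...
..BWW.
..BW..
..WB..
......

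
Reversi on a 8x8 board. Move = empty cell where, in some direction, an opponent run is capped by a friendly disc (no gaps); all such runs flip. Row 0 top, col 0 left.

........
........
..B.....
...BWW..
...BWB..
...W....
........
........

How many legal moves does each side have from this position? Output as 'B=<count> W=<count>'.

-- B to move --
(2,3): flips 1 -> legal
(2,4): no bracket -> illegal
(2,5): flips 2 -> legal
(2,6): no bracket -> illegal
(3,6): flips 2 -> legal
(4,2): no bracket -> illegal
(4,6): no bracket -> illegal
(5,2): no bracket -> illegal
(5,4): no bracket -> illegal
(5,5): flips 1 -> legal
(6,2): no bracket -> illegal
(6,3): flips 1 -> legal
(6,4): no bracket -> illegal
B mobility = 5
-- W to move --
(1,1): flips 2 -> legal
(1,2): no bracket -> illegal
(1,3): no bracket -> illegal
(2,1): no bracket -> illegal
(2,3): flips 2 -> legal
(2,4): no bracket -> illegal
(3,1): no bracket -> illegal
(3,2): flips 1 -> legal
(3,6): no bracket -> illegal
(4,2): flips 1 -> legal
(4,6): flips 1 -> legal
(5,2): flips 1 -> legal
(5,4): no bracket -> illegal
(5,5): flips 1 -> legal
(5,6): flips 1 -> legal
W mobility = 8

Answer: B=5 W=8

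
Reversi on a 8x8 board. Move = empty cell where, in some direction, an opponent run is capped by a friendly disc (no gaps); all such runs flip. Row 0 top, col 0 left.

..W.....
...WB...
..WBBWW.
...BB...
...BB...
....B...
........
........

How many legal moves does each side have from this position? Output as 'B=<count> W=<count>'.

-- B to move --
(0,1): no bracket -> illegal
(0,3): flips 1 -> legal
(0,4): no bracket -> illegal
(1,1): flips 1 -> legal
(1,2): flips 1 -> legal
(1,5): no bracket -> illegal
(1,6): flips 1 -> legal
(1,7): no bracket -> illegal
(2,1): flips 1 -> legal
(2,7): flips 2 -> legal
(3,1): no bracket -> illegal
(3,2): no bracket -> illegal
(3,5): no bracket -> illegal
(3,6): flips 1 -> legal
(3,7): no bracket -> illegal
B mobility = 7
-- W to move --
(0,3): flips 1 -> legal
(0,4): no bracket -> illegal
(0,5): no bracket -> illegal
(1,2): no bracket -> illegal
(1,5): flips 1 -> legal
(3,2): no bracket -> illegal
(3,5): flips 1 -> legal
(4,2): no bracket -> illegal
(4,5): no bracket -> illegal
(5,2): flips 2 -> legal
(5,3): flips 3 -> legal
(5,5): flips 2 -> legal
(6,3): no bracket -> illegal
(6,4): no bracket -> illegal
(6,5): no bracket -> illegal
W mobility = 6

Answer: B=7 W=6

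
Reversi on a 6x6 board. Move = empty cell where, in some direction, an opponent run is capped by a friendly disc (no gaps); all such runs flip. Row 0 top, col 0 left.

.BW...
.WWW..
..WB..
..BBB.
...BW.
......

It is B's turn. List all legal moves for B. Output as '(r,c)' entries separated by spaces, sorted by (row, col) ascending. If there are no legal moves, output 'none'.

(0,0): flips 2 -> legal
(0,3): flips 2 -> legal
(0,4): no bracket -> illegal
(1,0): no bracket -> illegal
(1,4): no bracket -> illegal
(2,0): no bracket -> illegal
(2,1): flips 2 -> legal
(2,4): no bracket -> illegal
(3,1): no bracket -> illegal
(3,5): no bracket -> illegal
(4,5): flips 1 -> legal
(5,3): no bracket -> illegal
(5,4): flips 1 -> legal
(5,5): flips 1 -> legal

Answer: (0,0) (0,3) (2,1) (4,5) (5,4) (5,5)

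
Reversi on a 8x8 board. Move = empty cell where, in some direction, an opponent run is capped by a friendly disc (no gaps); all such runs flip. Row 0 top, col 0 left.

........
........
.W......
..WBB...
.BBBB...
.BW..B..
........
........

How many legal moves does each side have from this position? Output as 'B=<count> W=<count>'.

Answer: B=8 W=5

Derivation:
-- B to move --
(1,0): flips 2 -> legal
(1,1): no bracket -> illegal
(1,2): no bracket -> illegal
(2,0): no bracket -> illegal
(2,2): flips 1 -> legal
(2,3): flips 1 -> legal
(3,0): no bracket -> illegal
(3,1): flips 1 -> legal
(5,3): flips 1 -> legal
(6,1): flips 1 -> legal
(6,2): flips 1 -> legal
(6,3): flips 1 -> legal
B mobility = 8
-- W to move --
(2,2): no bracket -> illegal
(2,3): no bracket -> illegal
(2,4): no bracket -> illegal
(2,5): flips 2 -> legal
(3,0): flips 1 -> legal
(3,1): no bracket -> illegal
(3,5): flips 2 -> legal
(4,0): no bracket -> illegal
(4,5): no bracket -> illegal
(4,6): no bracket -> illegal
(5,0): flips 2 -> legal
(5,3): no bracket -> illegal
(5,4): flips 1 -> legal
(5,6): no bracket -> illegal
(6,0): no bracket -> illegal
(6,1): no bracket -> illegal
(6,2): no bracket -> illegal
(6,4): no bracket -> illegal
(6,5): no bracket -> illegal
(6,6): no bracket -> illegal
W mobility = 5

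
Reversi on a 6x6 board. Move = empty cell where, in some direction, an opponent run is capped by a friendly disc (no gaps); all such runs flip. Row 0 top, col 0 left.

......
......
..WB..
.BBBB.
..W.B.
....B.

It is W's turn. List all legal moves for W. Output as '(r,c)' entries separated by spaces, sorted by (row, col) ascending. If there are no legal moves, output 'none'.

Answer: (2,0) (2,4) (4,0) (5,5)

Derivation:
(1,2): no bracket -> illegal
(1,3): no bracket -> illegal
(1,4): no bracket -> illegal
(2,0): flips 1 -> legal
(2,1): no bracket -> illegal
(2,4): flips 2 -> legal
(2,5): no bracket -> illegal
(3,0): no bracket -> illegal
(3,5): no bracket -> illegal
(4,0): flips 1 -> legal
(4,1): no bracket -> illegal
(4,3): no bracket -> illegal
(4,5): no bracket -> illegal
(5,3): no bracket -> illegal
(5,5): flips 2 -> legal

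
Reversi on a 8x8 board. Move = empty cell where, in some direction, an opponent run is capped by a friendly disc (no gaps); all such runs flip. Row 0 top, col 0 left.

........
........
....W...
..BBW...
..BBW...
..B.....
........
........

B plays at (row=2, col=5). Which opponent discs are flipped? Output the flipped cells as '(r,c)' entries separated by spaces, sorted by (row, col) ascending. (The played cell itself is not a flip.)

Dir NW: first cell '.' (not opp) -> no flip
Dir N: first cell '.' (not opp) -> no flip
Dir NE: first cell '.' (not opp) -> no flip
Dir W: opp run (2,4), next='.' -> no flip
Dir E: first cell '.' (not opp) -> no flip
Dir SW: opp run (3,4) capped by B -> flip
Dir S: first cell '.' (not opp) -> no flip
Dir SE: first cell '.' (not opp) -> no flip

Answer: (3,4)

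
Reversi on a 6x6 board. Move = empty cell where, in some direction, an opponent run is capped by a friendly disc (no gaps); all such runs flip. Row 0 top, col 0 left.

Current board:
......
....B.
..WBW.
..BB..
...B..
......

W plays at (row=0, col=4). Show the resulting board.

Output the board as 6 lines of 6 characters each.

Answer: ....W.
....W.
..WBW.
..BB..
...B..
......

Derivation:
Place W at (0,4); scan 8 dirs for brackets.
Dir NW: edge -> no flip
Dir N: edge -> no flip
Dir NE: edge -> no flip
Dir W: first cell '.' (not opp) -> no flip
Dir E: first cell '.' (not opp) -> no flip
Dir SW: first cell '.' (not opp) -> no flip
Dir S: opp run (1,4) capped by W -> flip
Dir SE: first cell '.' (not opp) -> no flip
All flips: (1,4)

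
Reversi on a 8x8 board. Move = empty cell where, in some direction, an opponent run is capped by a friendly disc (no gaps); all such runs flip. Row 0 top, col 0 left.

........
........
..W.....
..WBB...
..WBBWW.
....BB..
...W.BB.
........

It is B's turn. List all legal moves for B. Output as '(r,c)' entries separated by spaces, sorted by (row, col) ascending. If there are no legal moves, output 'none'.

Answer: (1,1) (2,1) (3,1) (3,5) (3,6) (3,7) (4,1) (4,7) (5,1) (5,6) (7,2)

Derivation:
(1,1): flips 1 -> legal
(1,2): no bracket -> illegal
(1,3): no bracket -> illegal
(2,1): flips 1 -> legal
(2,3): no bracket -> illegal
(3,1): flips 1 -> legal
(3,5): flips 1 -> legal
(3,6): flips 1 -> legal
(3,7): flips 1 -> legal
(4,1): flips 1 -> legal
(4,7): flips 2 -> legal
(5,1): flips 1 -> legal
(5,2): no bracket -> illegal
(5,3): no bracket -> illegal
(5,6): flips 1 -> legal
(5,7): no bracket -> illegal
(6,2): no bracket -> illegal
(6,4): no bracket -> illegal
(7,2): flips 1 -> legal
(7,3): no bracket -> illegal
(7,4): no bracket -> illegal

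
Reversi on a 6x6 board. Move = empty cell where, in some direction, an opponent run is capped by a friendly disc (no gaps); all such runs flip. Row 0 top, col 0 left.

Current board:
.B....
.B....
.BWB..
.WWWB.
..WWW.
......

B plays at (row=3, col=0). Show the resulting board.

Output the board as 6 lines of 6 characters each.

Place B at (3,0); scan 8 dirs for brackets.
Dir NW: edge -> no flip
Dir N: first cell '.' (not opp) -> no flip
Dir NE: first cell 'B' (not opp) -> no flip
Dir W: edge -> no flip
Dir E: opp run (3,1) (3,2) (3,3) capped by B -> flip
Dir SW: edge -> no flip
Dir S: first cell '.' (not opp) -> no flip
Dir SE: first cell '.' (not opp) -> no flip
All flips: (3,1) (3,2) (3,3)

Answer: .B....
.B....
.BWB..
BBBBB.
..WWW.
......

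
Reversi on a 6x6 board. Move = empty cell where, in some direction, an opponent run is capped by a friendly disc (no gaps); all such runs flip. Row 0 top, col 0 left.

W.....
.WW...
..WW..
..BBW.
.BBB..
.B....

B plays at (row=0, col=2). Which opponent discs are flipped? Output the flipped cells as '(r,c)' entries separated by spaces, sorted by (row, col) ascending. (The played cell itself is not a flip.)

Dir NW: edge -> no flip
Dir N: edge -> no flip
Dir NE: edge -> no flip
Dir W: first cell '.' (not opp) -> no flip
Dir E: first cell '.' (not opp) -> no flip
Dir SW: opp run (1,1), next='.' -> no flip
Dir S: opp run (1,2) (2,2) capped by B -> flip
Dir SE: first cell '.' (not opp) -> no flip

Answer: (1,2) (2,2)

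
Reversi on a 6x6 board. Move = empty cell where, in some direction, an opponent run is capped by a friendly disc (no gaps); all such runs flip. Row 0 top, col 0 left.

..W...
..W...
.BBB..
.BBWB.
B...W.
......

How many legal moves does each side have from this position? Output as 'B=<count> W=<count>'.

Answer: B=5 W=7

Derivation:
-- B to move --
(0,1): flips 1 -> legal
(0,3): flips 1 -> legal
(1,1): no bracket -> illegal
(1,3): no bracket -> illegal
(2,4): no bracket -> illegal
(3,5): no bracket -> illegal
(4,2): no bracket -> illegal
(4,3): flips 1 -> legal
(4,5): no bracket -> illegal
(5,3): no bracket -> illegal
(5,4): flips 1 -> legal
(5,5): flips 2 -> legal
B mobility = 5
-- W to move --
(1,0): no bracket -> illegal
(1,1): flips 1 -> legal
(1,3): flips 1 -> legal
(1,4): no bracket -> illegal
(2,0): no bracket -> illegal
(2,4): flips 1 -> legal
(2,5): no bracket -> illegal
(3,0): flips 3 -> legal
(3,5): flips 1 -> legal
(4,1): no bracket -> illegal
(4,2): flips 2 -> legal
(4,3): no bracket -> illegal
(4,5): flips 2 -> legal
(5,0): no bracket -> illegal
(5,1): no bracket -> illegal
W mobility = 7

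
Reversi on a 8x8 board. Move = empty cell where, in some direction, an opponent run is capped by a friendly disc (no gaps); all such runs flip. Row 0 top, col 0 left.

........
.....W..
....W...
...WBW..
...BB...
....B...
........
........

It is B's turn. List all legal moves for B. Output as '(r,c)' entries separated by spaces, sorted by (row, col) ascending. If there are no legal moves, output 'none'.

(0,4): no bracket -> illegal
(0,5): no bracket -> illegal
(0,6): no bracket -> illegal
(1,3): no bracket -> illegal
(1,4): flips 1 -> legal
(1,6): no bracket -> illegal
(2,2): flips 1 -> legal
(2,3): flips 1 -> legal
(2,5): no bracket -> illegal
(2,6): flips 1 -> legal
(3,2): flips 1 -> legal
(3,6): flips 1 -> legal
(4,2): no bracket -> illegal
(4,5): no bracket -> illegal
(4,6): no bracket -> illegal

Answer: (1,4) (2,2) (2,3) (2,6) (3,2) (3,6)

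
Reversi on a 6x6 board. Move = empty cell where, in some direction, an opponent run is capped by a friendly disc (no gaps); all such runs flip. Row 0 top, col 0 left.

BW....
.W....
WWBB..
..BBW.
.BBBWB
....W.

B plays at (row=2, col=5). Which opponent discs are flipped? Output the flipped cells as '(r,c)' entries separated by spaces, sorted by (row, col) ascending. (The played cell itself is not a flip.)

Dir NW: first cell '.' (not opp) -> no flip
Dir N: first cell '.' (not opp) -> no flip
Dir NE: edge -> no flip
Dir W: first cell '.' (not opp) -> no flip
Dir E: edge -> no flip
Dir SW: opp run (3,4) capped by B -> flip
Dir S: first cell '.' (not opp) -> no flip
Dir SE: edge -> no flip

Answer: (3,4)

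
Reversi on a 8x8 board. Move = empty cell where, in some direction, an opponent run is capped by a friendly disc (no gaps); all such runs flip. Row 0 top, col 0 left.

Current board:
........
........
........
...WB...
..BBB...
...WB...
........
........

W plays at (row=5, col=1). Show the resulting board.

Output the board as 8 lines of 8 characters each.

Place W at (5,1); scan 8 dirs for brackets.
Dir NW: first cell '.' (not opp) -> no flip
Dir N: first cell '.' (not opp) -> no flip
Dir NE: opp run (4,2) capped by W -> flip
Dir W: first cell '.' (not opp) -> no flip
Dir E: first cell '.' (not opp) -> no flip
Dir SW: first cell '.' (not opp) -> no flip
Dir S: first cell '.' (not opp) -> no flip
Dir SE: first cell '.' (not opp) -> no flip
All flips: (4,2)

Answer: ........
........
........
...WB...
..WBB...
.W.WB...
........
........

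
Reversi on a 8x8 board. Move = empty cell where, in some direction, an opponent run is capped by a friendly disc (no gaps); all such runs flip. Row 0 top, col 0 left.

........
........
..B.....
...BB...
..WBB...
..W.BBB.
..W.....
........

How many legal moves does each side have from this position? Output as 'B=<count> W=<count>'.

Answer: B=3 W=3

Derivation:
-- B to move --
(3,1): no bracket -> illegal
(3,2): no bracket -> illegal
(4,1): flips 1 -> legal
(5,1): flips 1 -> legal
(5,3): no bracket -> illegal
(6,1): flips 1 -> legal
(6,3): no bracket -> illegal
(7,1): no bracket -> illegal
(7,2): no bracket -> illegal
(7,3): no bracket -> illegal
B mobility = 3
-- W to move --
(1,1): no bracket -> illegal
(1,2): no bracket -> illegal
(1,3): no bracket -> illegal
(2,1): no bracket -> illegal
(2,3): no bracket -> illegal
(2,4): flips 1 -> legal
(2,5): flips 2 -> legal
(3,1): no bracket -> illegal
(3,2): no bracket -> illegal
(3,5): no bracket -> illegal
(4,5): flips 2 -> legal
(4,6): no bracket -> illegal
(4,7): no bracket -> illegal
(5,3): no bracket -> illegal
(5,7): no bracket -> illegal
(6,3): no bracket -> illegal
(6,4): no bracket -> illegal
(6,5): no bracket -> illegal
(6,6): no bracket -> illegal
(6,7): no bracket -> illegal
W mobility = 3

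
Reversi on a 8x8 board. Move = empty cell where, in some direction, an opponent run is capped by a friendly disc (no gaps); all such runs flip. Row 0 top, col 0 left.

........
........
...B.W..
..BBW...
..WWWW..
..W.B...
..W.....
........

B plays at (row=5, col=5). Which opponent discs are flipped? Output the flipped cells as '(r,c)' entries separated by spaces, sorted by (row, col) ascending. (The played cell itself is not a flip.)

Answer: (4,4)

Derivation:
Dir NW: opp run (4,4) capped by B -> flip
Dir N: opp run (4,5), next='.' -> no flip
Dir NE: first cell '.' (not opp) -> no flip
Dir W: first cell 'B' (not opp) -> no flip
Dir E: first cell '.' (not opp) -> no flip
Dir SW: first cell '.' (not opp) -> no flip
Dir S: first cell '.' (not opp) -> no flip
Dir SE: first cell '.' (not opp) -> no flip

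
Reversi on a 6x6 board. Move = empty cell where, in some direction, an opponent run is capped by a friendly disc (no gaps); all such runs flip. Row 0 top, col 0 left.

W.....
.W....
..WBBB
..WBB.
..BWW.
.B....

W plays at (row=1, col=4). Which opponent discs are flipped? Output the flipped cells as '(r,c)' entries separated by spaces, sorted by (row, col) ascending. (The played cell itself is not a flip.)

Answer: (2,3) (2,4) (3,4)

Derivation:
Dir NW: first cell '.' (not opp) -> no flip
Dir N: first cell '.' (not opp) -> no flip
Dir NE: first cell '.' (not opp) -> no flip
Dir W: first cell '.' (not opp) -> no flip
Dir E: first cell '.' (not opp) -> no flip
Dir SW: opp run (2,3) capped by W -> flip
Dir S: opp run (2,4) (3,4) capped by W -> flip
Dir SE: opp run (2,5), next=edge -> no flip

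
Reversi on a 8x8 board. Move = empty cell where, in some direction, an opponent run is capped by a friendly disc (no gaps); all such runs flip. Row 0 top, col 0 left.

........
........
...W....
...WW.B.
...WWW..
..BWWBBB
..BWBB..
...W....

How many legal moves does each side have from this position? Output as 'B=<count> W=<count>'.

Answer: B=9 W=11

Derivation:
-- B to move --
(1,2): flips 3 -> legal
(1,3): no bracket -> illegal
(1,4): no bracket -> illegal
(2,2): flips 2 -> legal
(2,4): flips 3 -> legal
(2,5): flips 2 -> legal
(3,2): flips 2 -> legal
(3,5): flips 3 -> legal
(4,2): flips 1 -> legal
(4,6): no bracket -> illegal
(7,2): flips 3 -> legal
(7,4): flips 1 -> legal
B mobility = 9
-- W to move --
(2,5): no bracket -> illegal
(2,6): no bracket -> illegal
(2,7): flips 1 -> legal
(3,5): no bracket -> illegal
(3,7): no bracket -> illegal
(4,1): flips 1 -> legal
(4,2): no bracket -> illegal
(4,6): flips 2 -> legal
(4,7): no bracket -> illegal
(5,1): flips 2 -> legal
(6,1): flips 2 -> legal
(6,6): flips 3 -> legal
(6,7): flips 1 -> legal
(7,1): flips 1 -> legal
(7,2): no bracket -> illegal
(7,4): flips 1 -> legal
(7,5): flips 3 -> legal
(7,6): flips 1 -> legal
W mobility = 11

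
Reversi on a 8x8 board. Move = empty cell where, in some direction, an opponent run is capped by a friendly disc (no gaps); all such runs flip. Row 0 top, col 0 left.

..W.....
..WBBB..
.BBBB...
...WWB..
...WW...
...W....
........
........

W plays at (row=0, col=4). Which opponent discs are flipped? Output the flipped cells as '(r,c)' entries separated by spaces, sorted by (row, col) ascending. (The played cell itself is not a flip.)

Answer: (1,4) (2,4)

Derivation:
Dir NW: edge -> no flip
Dir N: edge -> no flip
Dir NE: edge -> no flip
Dir W: first cell '.' (not opp) -> no flip
Dir E: first cell '.' (not opp) -> no flip
Dir SW: opp run (1,3) (2,2), next='.' -> no flip
Dir S: opp run (1,4) (2,4) capped by W -> flip
Dir SE: opp run (1,5), next='.' -> no flip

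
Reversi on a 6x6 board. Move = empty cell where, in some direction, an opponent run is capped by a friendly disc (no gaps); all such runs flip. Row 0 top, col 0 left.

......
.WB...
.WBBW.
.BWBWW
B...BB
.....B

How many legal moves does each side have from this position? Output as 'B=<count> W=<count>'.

-- B to move --
(0,0): flips 1 -> legal
(0,1): flips 2 -> legal
(0,2): no bracket -> illegal
(1,0): flips 1 -> legal
(1,3): no bracket -> illegal
(1,4): flips 2 -> legal
(1,5): flips 1 -> legal
(2,0): flips 1 -> legal
(2,5): flips 2 -> legal
(3,0): flips 1 -> legal
(4,1): flips 1 -> legal
(4,2): flips 1 -> legal
(4,3): no bracket -> illegal
B mobility = 10
-- W to move --
(0,1): flips 2 -> legal
(0,2): flips 2 -> legal
(0,3): flips 1 -> legal
(1,3): flips 1 -> legal
(1,4): flips 1 -> legal
(2,0): no bracket -> illegal
(3,0): flips 1 -> legal
(4,1): flips 1 -> legal
(4,2): flips 1 -> legal
(4,3): no bracket -> illegal
(5,0): no bracket -> illegal
(5,1): no bracket -> illegal
(5,3): flips 1 -> legal
(5,4): flips 1 -> legal
W mobility = 10

Answer: B=10 W=10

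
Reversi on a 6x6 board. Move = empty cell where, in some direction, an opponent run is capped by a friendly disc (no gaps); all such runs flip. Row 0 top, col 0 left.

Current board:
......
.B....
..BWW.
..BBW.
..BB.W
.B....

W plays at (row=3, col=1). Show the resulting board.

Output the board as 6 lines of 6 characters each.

Place W at (3,1); scan 8 dirs for brackets.
Dir NW: first cell '.' (not opp) -> no flip
Dir N: first cell '.' (not opp) -> no flip
Dir NE: opp run (2,2), next='.' -> no flip
Dir W: first cell '.' (not opp) -> no flip
Dir E: opp run (3,2) (3,3) capped by W -> flip
Dir SW: first cell '.' (not opp) -> no flip
Dir S: first cell '.' (not opp) -> no flip
Dir SE: opp run (4,2), next='.' -> no flip
All flips: (3,2) (3,3)

Answer: ......
.B....
..BWW.
.WWWW.
..BB.W
.B....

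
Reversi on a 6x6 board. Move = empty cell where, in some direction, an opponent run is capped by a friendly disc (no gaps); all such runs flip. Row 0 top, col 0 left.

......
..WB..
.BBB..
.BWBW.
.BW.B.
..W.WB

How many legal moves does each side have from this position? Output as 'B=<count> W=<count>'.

-- B to move --
(0,1): flips 1 -> legal
(0,2): flips 1 -> legal
(0,3): flips 1 -> legal
(1,1): flips 1 -> legal
(2,4): flips 1 -> legal
(2,5): no bracket -> illegal
(3,5): flips 1 -> legal
(4,3): flips 2 -> legal
(4,5): flips 1 -> legal
(5,1): flips 1 -> legal
(5,3): flips 2 -> legal
B mobility = 10
-- W to move --
(0,2): no bracket -> illegal
(0,3): no bracket -> illegal
(0,4): no bracket -> illegal
(1,0): flips 1 -> legal
(1,1): no bracket -> illegal
(1,4): flips 2 -> legal
(2,0): flips 1 -> legal
(2,4): flips 1 -> legal
(3,0): flips 3 -> legal
(3,5): no bracket -> illegal
(4,0): flips 1 -> legal
(4,3): no bracket -> illegal
(4,5): no bracket -> illegal
(5,0): flips 1 -> legal
(5,1): no bracket -> illegal
(5,3): no bracket -> illegal
W mobility = 7

Answer: B=10 W=7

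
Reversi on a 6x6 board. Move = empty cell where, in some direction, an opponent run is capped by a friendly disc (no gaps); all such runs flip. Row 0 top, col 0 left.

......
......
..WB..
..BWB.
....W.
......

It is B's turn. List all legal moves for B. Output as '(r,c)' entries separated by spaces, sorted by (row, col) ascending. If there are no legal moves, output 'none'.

(1,1): no bracket -> illegal
(1,2): flips 1 -> legal
(1,3): no bracket -> illegal
(2,1): flips 1 -> legal
(2,4): no bracket -> illegal
(3,1): no bracket -> illegal
(3,5): no bracket -> illegal
(4,2): no bracket -> illegal
(4,3): flips 1 -> legal
(4,5): no bracket -> illegal
(5,3): no bracket -> illegal
(5,4): flips 1 -> legal
(5,5): no bracket -> illegal

Answer: (1,2) (2,1) (4,3) (5,4)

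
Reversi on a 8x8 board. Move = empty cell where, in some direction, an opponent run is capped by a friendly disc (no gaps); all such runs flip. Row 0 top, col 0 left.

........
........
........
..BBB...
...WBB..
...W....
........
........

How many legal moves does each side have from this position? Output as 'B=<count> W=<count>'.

Answer: B=5 W=5

Derivation:
-- B to move --
(4,2): flips 1 -> legal
(5,2): flips 1 -> legal
(5,4): flips 1 -> legal
(6,2): flips 1 -> legal
(6,3): flips 2 -> legal
(6,4): no bracket -> illegal
B mobility = 5
-- W to move --
(2,1): flips 1 -> legal
(2,2): no bracket -> illegal
(2,3): flips 1 -> legal
(2,4): no bracket -> illegal
(2,5): flips 1 -> legal
(3,1): no bracket -> illegal
(3,5): flips 1 -> legal
(3,6): no bracket -> illegal
(4,1): no bracket -> illegal
(4,2): no bracket -> illegal
(4,6): flips 2 -> legal
(5,4): no bracket -> illegal
(5,5): no bracket -> illegal
(5,6): no bracket -> illegal
W mobility = 5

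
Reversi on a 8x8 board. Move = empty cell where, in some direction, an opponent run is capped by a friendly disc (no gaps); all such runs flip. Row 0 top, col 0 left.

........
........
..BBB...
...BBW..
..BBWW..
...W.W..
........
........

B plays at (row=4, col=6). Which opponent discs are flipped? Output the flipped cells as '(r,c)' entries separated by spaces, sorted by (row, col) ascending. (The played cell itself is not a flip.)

Dir NW: opp run (3,5) capped by B -> flip
Dir N: first cell '.' (not opp) -> no flip
Dir NE: first cell '.' (not opp) -> no flip
Dir W: opp run (4,5) (4,4) capped by B -> flip
Dir E: first cell '.' (not opp) -> no flip
Dir SW: opp run (5,5), next='.' -> no flip
Dir S: first cell '.' (not opp) -> no flip
Dir SE: first cell '.' (not opp) -> no flip

Answer: (3,5) (4,4) (4,5)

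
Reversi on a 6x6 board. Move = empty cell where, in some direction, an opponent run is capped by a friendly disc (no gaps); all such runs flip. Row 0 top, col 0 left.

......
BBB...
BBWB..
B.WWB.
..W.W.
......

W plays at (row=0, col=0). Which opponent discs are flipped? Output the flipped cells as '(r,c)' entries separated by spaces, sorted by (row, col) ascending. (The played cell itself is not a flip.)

Answer: (1,1)

Derivation:
Dir NW: edge -> no flip
Dir N: edge -> no flip
Dir NE: edge -> no flip
Dir W: edge -> no flip
Dir E: first cell '.' (not opp) -> no flip
Dir SW: edge -> no flip
Dir S: opp run (1,0) (2,0) (3,0), next='.' -> no flip
Dir SE: opp run (1,1) capped by W -> flip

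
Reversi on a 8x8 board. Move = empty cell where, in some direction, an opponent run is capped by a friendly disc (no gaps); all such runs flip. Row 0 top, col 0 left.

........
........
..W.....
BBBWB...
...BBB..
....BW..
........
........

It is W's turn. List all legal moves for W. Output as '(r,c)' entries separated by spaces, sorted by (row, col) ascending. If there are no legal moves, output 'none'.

Answer: (3,5) (4,0) (4,2) (5,3)

Derivation:
(2,0): no bracket -> illegal
(2,1): no bracket -> illegal
(2,3): no bracket -> illegal
(2,4): no bracket -> illegal
(2,5): no bracket -> illegal
(3,5): flips 2 -> legal
(3,6): no bracket -> illegal
(4,0): flips 1 -> legal
(4,1): no bracket -> illegal
(4,2): flips 1 -> legal
(4,6): no bracket -> illegal
(5,2): no bracket -> illegal
(5,3): flips 2 -> legal
(5,6): no bracket -> illegal
(6,3): no bracket -> illegal
(6,4): no bracket -> illegal
(6,5): no bracket -> illegal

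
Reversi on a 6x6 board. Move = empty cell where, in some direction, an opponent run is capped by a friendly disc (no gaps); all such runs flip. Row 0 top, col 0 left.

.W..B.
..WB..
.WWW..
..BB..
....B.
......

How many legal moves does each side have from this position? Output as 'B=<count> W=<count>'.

-- B to move --
(0,0): no bracket -> illegal
(0,2): flips 2 -> legal
(0,3): no bracket -> illegal
(1,0): flips 1 -> legal
(1,1): flips 2 -> legal
(1,4): flips 1 -> legal
(2,0): no bracket -> illegal
(2,4): no bracket -> illegal
(3,0): no bracket -> illegal
(3,1): flips 1 -> legal
(3,4): no bracket -> illegal
B mobility = 5
-- W to move --
(0,2): no bracket -> illegal
(0,3): flips 1 -> legal
(0,5): no bracket -> illegal
(1,4): flips 1 -> legal
(1,5): no bracket -> illegal
(2,4): no bracket -> illegal
(3,1): no bracket -> illegal
(3,4): no bracket -> illegal
(3,5): no bracket -> illegal
(4,1): flips 1 -> legal
(4,2): flips 1 -> legal
(4,3): flips 2 -> legal
(4,5): no bracket -> illegal
(5,3): no bracket -> illegal
(5,4): no bracket -> illegal
(5,5): flips 2 -> legal
W mobility = 6

Answer: B=5 W=6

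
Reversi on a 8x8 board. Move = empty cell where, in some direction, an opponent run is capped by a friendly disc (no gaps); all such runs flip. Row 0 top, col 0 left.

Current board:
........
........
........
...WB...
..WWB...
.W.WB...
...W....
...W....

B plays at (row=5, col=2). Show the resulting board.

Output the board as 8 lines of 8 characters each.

Place B at (5,2); scan 8 dirs for brackets.
Dir NW: first cell '.' (not opp) -> no flip
Dir N: opp run (4,2), next='.' -> no flip
Dir NE: opp run (4,3) capped by B -> flip
Dir W: opp run (5,1), next='.' -> no flip
Dir E: opp run (5,3) capped by B -> flip
Dir SW: first cell '.' (not opp) -> no flip
Dir S: first cell '.' (not opp) -> no flip
Dir SE: opp run (6,3), next='.' -> no flip
All flips: (4,3) (5,3)

Answer: ........
........
........
...WB...
..WBB...
.WBBB...
...W....
...W....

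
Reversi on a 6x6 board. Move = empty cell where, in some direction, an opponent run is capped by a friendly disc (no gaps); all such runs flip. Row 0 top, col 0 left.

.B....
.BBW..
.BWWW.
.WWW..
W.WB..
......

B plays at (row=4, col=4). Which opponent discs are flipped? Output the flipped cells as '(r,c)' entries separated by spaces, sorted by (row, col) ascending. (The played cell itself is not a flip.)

Dir NW: opp run (3,3) (2,2) capped by B -> flip
Dir N: first cell '.' (not opp) -> no flip
Dir NE: first cell '.' (not opp) -> no flip
Dir W: first cell 'B' (not opp) -> no flip
Dir E: first cell '.' (not opp) -> no flip
Dir SW: first cell '.' (not opp) -> no flip
Dir S: first cell '.' (not opp) -> no flip
Dir SE: first cell '.' (not opp) -> no flip

Answer: (2,2) (3,3)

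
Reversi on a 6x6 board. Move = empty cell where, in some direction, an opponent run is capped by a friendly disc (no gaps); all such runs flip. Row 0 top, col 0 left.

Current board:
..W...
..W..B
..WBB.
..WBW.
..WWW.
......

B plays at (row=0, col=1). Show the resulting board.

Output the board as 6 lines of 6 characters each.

Answer: .BW...
..B..B
..WBB.
..WBW.
..WWW.
......

Derivation:
Place B at (0,1); scan 8 dirs for brackets.
Dir NW: edge -> no flip
Dir N: edge -> no flip
Dir NE: edge -> no flip
Dir W: first cell '.' (not opp) -> no flip
Dir E: opp run (0,2), next='.' -> no flip
Dir SW: first cell '.' (not opp) -> no flip
Dir S: first cell '.' (not opp) -> no flip
Dir SE: opp run (1,2) capped by B -> flip
All flips: (1,2)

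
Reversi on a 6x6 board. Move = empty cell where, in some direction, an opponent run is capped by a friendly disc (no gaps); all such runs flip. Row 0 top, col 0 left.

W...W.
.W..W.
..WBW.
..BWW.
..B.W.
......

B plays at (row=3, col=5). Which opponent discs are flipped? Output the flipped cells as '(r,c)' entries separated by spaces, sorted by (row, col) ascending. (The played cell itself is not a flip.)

Dir NW: opp run (2,4), next='.' -> no flip
Dir N: first cell '.' (not opp) -> no flip
Dir NE: edge -> no flip
Dir W: opp run (3,4) (3,3) capped by B -> flip
Dir E: edge -> no flip
Dir SW: opp run (4,4), next='.' -> no flip
Dir S: first cell '.' (not opp) -> no flip
Dir SE: edge -> no flip

Answer: (3,3) (3,4)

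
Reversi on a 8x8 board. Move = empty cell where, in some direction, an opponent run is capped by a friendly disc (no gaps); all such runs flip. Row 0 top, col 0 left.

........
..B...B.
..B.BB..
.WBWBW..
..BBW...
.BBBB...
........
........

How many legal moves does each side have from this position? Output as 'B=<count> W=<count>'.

-- B to move --
(2,0): flips 1 -> legal
(2,1): no bracket -> illegal
(2,3): flips 1 -> legal
(2,6): flips 2 -> legal
(3,0): flips 1 -> legal
(3,6): flips 1 -> legal
(4,0): flips 1 -> legal
(4,1): no bracket -> illegal
(4,5): flips 2 -> legal
(4,6): flips 1 -> legal
(5,5): flips 2 -> legal
B mobility = 9
-- W to move --
(0,1): no bracket -> illegal
(0,2): no bracket -> illegal
(0,3): no bracket -> illegal
(0,5): no bracket -> illegal
(0,6): no bracket -> illegal
(0,7): no bracket -> illegal
(1,1): flips 1 -> legal
(1,3): flips 2 -> legal
(1,4): flips 2 -> legal
(1,5): flips 2 -> legal
(1,7): no bracket -> illegal
(2,1): no bracket -> illegal
(2,3): no bracket -> illegal
(2,6): no bracket -> illegal
(2,7): no bracket -> illegal
(3,6): no bracket -> illegal
(4,0): no bracket -> illegal
(4,1): flips 2 -> legal
(4,5): no bracket -> illegal
(5,0): no bracket -> illegal
(5,5): no bracket -> illegal
(6,0): flips 2 -> legal
(6,1): no bracket -> illegal
(6,2): flips 1 -> legal
(6,3): flips 2 -> legal
(6,4): flips 3 -> legal
(6,5): no bracket -> illegal
W mobility = 9

Answer: B=9 W=9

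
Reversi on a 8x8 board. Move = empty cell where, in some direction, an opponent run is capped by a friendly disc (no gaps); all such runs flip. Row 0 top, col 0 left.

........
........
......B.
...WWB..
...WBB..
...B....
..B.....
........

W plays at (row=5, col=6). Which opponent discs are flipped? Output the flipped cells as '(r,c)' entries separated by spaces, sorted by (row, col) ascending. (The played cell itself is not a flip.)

Dir NW: opp run (4,5) capped by W -> flip
Dir N: first cell '.' (not opp) -> no flip
Dir NE: first cell '.' (not opp) -> no flip
Dir W: first cell '.' (not opp) -> no flip
Dir E: first cell '.' (not opp) -> no flip
Dir SW: first cell '.' (not opp) -> no flip
Dir S: first cell '.' (not opp) -> no flip
Dir SE: first cell '.' (not opp) -> no flip

Answer: (4,5)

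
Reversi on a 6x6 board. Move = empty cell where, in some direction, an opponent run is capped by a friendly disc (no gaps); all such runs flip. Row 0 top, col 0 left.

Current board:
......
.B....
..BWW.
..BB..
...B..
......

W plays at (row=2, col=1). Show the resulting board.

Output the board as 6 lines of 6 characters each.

Place W at (2,1); scan 8 dirs for brackets.
Dir NW: first cell '.' (not opp) -> no flip
Dir N: opp run (1,1), next='.' -> no flip
Dir NE: first cell '.' (not opp) -> no flip
Dir W: first cell '.' (not opp) -> no flip
Dir E: opp run (2,2) capped by W -> flip
Dir SW: first cell '.' (not opp) -> no flip
Dir S: first cell '.' (not opp) -> no flip
Dir SE: opp run (3,2) (4,3), next='.' -> no flip
All flips: (2,2)

Answer: ......
.B....
.WWWW.
..BB..
...B..
......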